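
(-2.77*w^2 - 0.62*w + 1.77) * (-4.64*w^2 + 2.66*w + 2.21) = 12.8528*w^4 - 4.4914*w^3 - 15.9837*w^2 + 3.338*w + 3.9117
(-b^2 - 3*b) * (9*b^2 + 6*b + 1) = -9*b^4 - 33*b^3 - 19*b^2 - 3*b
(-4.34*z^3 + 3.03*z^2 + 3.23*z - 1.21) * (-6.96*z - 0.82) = 30.2064*z^4 - 17.53*z^3 - 24.9654*z^2 + 5.773*z + 0.9922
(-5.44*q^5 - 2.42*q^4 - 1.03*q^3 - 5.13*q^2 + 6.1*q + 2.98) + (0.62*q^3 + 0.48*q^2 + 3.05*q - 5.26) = -5.44*q^5 - 2.42*q^4 - 0.41*q^3 - 4.65*q^2 + 9.15*q - 2.28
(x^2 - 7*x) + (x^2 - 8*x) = 2*x^2 - 15*x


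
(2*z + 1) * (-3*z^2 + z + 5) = -6*z^3 - z^2 + 11*z + 5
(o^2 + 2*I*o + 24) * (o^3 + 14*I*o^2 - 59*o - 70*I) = o^5 + 16*I*o^4 - 63*o^3 + 148*I*o^2 - 1276*o - 1680*I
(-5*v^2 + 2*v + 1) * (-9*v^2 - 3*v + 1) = 45*v^4 - 3*v^3 - 20*v^2 - v + 1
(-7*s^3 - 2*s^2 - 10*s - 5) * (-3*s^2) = 21*s^5 + 6*s^4 + 30*s^3 + 15*s^2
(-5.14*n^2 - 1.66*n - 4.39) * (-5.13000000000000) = 26.3682*n^2 + 8.5158*n + 22.5207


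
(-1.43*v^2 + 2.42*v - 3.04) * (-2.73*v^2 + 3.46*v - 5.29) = 3.9039*v^4 - 11.5544*v^3 + 24.2371*v^2 - 23.3202*v + 16.0816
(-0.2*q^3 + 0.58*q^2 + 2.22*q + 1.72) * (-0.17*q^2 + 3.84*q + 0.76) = 0.034*q^5 - 0.8666*q^4 + 1.6978*q^3 + 8.6732*q^2 + 8.292*q + 1.3072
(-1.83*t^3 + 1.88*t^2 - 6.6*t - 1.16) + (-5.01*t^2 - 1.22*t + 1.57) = -1.83*t^3 - 3.13*t^2 - 7.82*t + 0.41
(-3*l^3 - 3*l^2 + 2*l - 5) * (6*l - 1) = -18*l^4 - 15*l^3 + 15*l^2 - 32*l + 5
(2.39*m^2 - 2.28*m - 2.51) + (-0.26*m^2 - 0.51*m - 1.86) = 2.13*m^2 - 2.79*m - 4.37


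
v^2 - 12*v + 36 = (v - 6)^2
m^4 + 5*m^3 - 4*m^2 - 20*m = m*(m - 2)*(m + 2)*(m + 5)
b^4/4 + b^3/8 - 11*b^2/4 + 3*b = b*(b/4 + 1)*(b - 2)*(b - 3/2)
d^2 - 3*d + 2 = (d - 2)*(d - 1)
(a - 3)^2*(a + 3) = a^3 - 3*a^2 - 9*a + 27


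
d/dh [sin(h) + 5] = cos(h)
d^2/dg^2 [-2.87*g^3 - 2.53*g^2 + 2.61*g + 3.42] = -17.22*g - 5.06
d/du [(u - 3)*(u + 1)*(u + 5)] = 3*u^2 + 6*u - 13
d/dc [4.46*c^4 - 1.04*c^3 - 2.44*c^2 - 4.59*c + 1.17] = 17.84*c^3 - 3.12*c^2 - 4.88*c - 4.59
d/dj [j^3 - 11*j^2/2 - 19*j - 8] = 3*j^2 - 11*j - 19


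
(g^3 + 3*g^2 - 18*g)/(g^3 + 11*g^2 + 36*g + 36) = g*(g - 3)/(g^2 + 5*g + 6)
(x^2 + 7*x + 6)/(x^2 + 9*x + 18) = (x + 1)/(x + 3)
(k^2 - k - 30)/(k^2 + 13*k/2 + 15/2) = 2*(k - 6)/(2*k + 3)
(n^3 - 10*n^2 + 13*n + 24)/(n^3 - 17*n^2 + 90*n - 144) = (n + 1)/(n - 6)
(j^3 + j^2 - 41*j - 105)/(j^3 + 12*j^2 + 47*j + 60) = (j - 7)/(j + 4)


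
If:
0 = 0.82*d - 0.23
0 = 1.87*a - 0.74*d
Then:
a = 0.11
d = 0.28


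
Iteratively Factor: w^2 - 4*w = (w - 4)*(w)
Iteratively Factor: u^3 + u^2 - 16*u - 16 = (u - 4)*(u^2 + 5*u + 4) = (u - 4)*(u + 1)*(u + 4)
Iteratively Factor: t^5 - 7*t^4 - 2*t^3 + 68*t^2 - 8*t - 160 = (t + 2)*(t^4 - 9*t^3 + 16*t^2 + 36*t - 80) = (t - 5)*(t + 2)*(t^3 - 4*t^2 - 4*t + 16) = (t - 5)*(t - 4)*(t + 2)*(t^2 - 4) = (t - 5)*(t - 4)*(t - 2)*(t + 2)*(t + 2)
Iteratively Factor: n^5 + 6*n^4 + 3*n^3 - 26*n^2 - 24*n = (n)*(n^4 + 6*n^3 + 3*n^2 - 26*n - 24) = n*(n + 1)*(n^3 + 5*n^2 - 2*n - 24) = n*(n + 1)*(n + 3)*(n^2 + 2*n - 8) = n*(n - 2)*(n + 1)*(n + 3)*(n + 4)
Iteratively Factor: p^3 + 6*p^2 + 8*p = (p + 4)*(p^2 + 2*p) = (p + 2)*(p + 4)*(p)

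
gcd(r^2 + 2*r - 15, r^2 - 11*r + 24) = r - 3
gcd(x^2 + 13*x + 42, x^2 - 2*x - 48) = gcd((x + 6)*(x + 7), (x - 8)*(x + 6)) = x + 6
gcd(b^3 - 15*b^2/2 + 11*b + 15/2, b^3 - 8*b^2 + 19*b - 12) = b - 3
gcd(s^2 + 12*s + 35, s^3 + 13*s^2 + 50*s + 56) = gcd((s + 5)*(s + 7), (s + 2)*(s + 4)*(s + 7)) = s + 7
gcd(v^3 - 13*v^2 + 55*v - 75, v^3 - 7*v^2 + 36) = v - 3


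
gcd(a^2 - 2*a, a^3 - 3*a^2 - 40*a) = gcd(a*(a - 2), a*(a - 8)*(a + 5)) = a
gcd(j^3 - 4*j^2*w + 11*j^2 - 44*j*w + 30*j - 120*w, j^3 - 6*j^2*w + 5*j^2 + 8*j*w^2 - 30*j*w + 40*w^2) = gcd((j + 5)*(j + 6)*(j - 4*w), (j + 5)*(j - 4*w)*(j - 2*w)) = -j^2 + 4*j*w - 5*j + 20*w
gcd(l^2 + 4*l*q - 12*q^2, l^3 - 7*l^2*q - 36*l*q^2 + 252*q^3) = l + 6*q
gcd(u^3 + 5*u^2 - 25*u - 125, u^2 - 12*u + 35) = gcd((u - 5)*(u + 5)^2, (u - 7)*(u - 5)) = u - 5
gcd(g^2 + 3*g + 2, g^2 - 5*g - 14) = g + 2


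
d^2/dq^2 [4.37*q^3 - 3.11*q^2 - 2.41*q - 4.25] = 26.22*q - 6.22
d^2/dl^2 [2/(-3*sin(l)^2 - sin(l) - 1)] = 2*(36*sin(l)^4 + 9*sin(l)^3 - 65*sin(l)^2 - 19*sin(l) + 4)/(3*sin(l)^2 + sin(l) + 1)^3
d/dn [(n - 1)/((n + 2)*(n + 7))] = (-n^2 + 2*n + 23)/(n^4 + 18*n^3 + 109*n^2 + 252*n + 196)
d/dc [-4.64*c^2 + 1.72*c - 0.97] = 1.72 - 9.28*c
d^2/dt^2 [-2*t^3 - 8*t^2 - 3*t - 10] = -12*t - 16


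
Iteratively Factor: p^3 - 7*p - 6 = (p - 3)*(p^2 + 3*p + 2) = (p - 3)*(p + 2)*(p + 1)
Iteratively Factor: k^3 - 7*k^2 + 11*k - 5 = (k - 1)*(k^2 - 6*k + 5) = (k - 5)*(k - 1)*(k - 1)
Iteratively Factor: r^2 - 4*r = (r)*(r - 4)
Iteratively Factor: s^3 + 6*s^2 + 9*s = (s + 3)*(s^2 + 3*s) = s*(s + 3)*(s + 3)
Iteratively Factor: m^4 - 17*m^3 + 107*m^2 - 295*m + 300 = (m - 4)*(m^3 - 13*m^2 + 55*m - 75) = (m - 5)*(m - 4)*(m^2 - 8*m + 15) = (m - 5)*(m - 4)*(m - 3)*(m - 5)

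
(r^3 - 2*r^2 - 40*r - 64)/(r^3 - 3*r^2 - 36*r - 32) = (r + 2)/(r + 1)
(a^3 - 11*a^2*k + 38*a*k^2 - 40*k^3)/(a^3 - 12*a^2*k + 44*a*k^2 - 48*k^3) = (a - 5*k)/(a - 6*k)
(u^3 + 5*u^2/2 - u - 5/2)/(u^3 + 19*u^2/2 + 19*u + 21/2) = (2*u^2 + 3*u - 5)/(2*u^2 + 17*u + 21)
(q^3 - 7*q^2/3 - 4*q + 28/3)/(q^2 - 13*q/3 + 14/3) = q + 2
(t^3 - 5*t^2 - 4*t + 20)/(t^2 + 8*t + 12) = (t^2 - 7*t + 10)/(t + 6)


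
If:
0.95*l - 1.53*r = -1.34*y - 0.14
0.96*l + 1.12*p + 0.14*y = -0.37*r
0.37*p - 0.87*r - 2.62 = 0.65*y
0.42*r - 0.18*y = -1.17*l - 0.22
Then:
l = 0.05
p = 0.65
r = -1.42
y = -1.76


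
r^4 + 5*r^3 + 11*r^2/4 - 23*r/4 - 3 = (r - 1)*(r + 1/2)*(r + 3/2)*(r + 4)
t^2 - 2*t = t*(t - 2)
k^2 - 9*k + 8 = (k - 8)*(k - 1)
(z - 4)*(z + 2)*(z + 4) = z^3 + 2*z^2 - 16*z - 32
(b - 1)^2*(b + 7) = b^3 + 5*b^2 - 13*b + 7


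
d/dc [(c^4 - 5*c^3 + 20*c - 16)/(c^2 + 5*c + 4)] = 2*(c^5 + 5*c^4 - 17*c^3 - 40*c^2 + 16*c + 80)/(c^4 + 10*c^3 + 33*c^2 + 40*c + 16)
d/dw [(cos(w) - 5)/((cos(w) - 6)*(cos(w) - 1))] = (cos(w)^2 - 10*cos(w) + 29)*sin(w)/((cos(w) - 6)^2*(cos(w) - 1)^2)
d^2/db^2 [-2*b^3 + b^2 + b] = 2 - 12*b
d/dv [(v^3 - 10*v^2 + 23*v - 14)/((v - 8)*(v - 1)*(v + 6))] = (7*v^2 - 124*v + 460)/(v^4 - 4*v^3 - 92*v^2 + 192*v + 2304)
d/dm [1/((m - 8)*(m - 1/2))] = 2*(17 - 4*m)/(4*m^4 - 68*m^3 + 321*m^2 - 272*m + 64)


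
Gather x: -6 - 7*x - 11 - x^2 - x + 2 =-x^2 - 8*x - 15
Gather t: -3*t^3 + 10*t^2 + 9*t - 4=-3*t^3 + 10*t^2 + 9*t - 4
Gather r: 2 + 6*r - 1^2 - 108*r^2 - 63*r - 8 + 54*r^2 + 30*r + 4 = -54*r^2 - 27*r - 3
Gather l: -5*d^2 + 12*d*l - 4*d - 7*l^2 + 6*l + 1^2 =-5*d^2 - 4*d - 7*l^2 + l*(12*d + 6) + 1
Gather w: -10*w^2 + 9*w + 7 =-10*w^2 + 9*w + 7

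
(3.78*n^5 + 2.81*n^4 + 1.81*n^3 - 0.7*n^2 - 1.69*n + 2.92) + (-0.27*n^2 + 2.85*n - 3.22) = 3.78*n^5 + 2.81*n^4 + 1.81*n^3 - 0.97*n^2 + 1.16*n - 0.3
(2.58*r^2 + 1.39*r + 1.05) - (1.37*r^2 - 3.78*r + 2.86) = 1.21*r^2 + 5.17*r - 1.81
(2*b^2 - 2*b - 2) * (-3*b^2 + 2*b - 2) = -6*b^4 + 10*b^3 - 2*b^2 + 4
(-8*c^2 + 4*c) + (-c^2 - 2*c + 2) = -9*c^2 + 2*c + 2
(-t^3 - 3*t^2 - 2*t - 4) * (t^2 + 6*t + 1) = -t^5 - 9*t^4 - 21*t^3 - 19*t^2 - 26*t - 4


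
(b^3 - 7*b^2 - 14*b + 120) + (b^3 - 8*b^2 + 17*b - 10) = 2*b^3 - 15*b^2 + 3*b + 110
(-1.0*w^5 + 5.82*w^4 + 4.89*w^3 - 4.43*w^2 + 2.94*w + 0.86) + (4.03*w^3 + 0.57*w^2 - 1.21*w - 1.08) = -1.0*w^5 + 5.82*w^4 + 8.92*w^3 - 3.86*w^2 + 1.73*w - 0.22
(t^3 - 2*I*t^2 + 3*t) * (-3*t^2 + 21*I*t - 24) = -3*t^5 + 27*I*t^4 + 9*t^3 + 111*I*t^2 - 72*t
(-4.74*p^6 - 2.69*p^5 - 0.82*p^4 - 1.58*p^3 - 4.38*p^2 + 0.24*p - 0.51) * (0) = 0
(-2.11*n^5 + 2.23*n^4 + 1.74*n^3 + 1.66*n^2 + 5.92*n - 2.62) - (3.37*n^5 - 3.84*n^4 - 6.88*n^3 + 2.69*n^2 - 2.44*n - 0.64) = -5.48*n^5 + 6.07*n^4 + 8.62*n^3 - 1.03*n^2 + 8.36*n - 1.98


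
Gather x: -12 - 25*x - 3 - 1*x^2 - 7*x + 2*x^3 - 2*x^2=2*x^3 - 3*x^2 - 32*x - 15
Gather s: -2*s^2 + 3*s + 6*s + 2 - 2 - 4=-2*s^2 + 9*s - 4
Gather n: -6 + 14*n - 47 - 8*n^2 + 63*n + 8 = -8*n^2 + 77*n - 45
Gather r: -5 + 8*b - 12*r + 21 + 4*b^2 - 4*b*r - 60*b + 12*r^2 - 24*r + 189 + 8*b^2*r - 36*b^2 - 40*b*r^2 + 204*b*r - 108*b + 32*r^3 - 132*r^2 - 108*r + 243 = -32*b^2 - 160*b + 32*r^3 + r^2*(-40*b - 120) + r*(8*b^2 + 200*b - 144) + 448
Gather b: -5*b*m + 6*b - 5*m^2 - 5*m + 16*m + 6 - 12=b*(6 - 5*m) - 5*m^2 + 11*m - 6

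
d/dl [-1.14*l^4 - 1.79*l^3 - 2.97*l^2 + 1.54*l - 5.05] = -4.56*l^3 - 5.37*l^2 - 5.94*l + 1.54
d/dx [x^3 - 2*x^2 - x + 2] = 3*x^2 - 4*x - 1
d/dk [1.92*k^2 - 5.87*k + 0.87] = 3.84*k - 5.87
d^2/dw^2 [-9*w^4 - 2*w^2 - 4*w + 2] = -108*w^2 - 4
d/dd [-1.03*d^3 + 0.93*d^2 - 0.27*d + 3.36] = -3.09*d^2 + 1.86*d - 0.27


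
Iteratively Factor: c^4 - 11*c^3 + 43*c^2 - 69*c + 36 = (c - 4)*(c^3 - 7*c^2 + 15*c - 9) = (c - 4)*(c - 3)*(c^2 - 4*c + 3) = (c - 4)*(c - 3)*(c - 1)*(c - 3)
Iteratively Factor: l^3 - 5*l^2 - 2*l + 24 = (l - 3)*(l^2 - 2*l - 8) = (l - 4)*(l - 3)*(l + 2)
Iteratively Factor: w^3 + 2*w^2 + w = (w + 1)*(w^2 + w) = (w + 1)^2*(w)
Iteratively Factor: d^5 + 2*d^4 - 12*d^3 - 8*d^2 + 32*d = (d + 4)*(d^4 - 2*d^3 - 4*d^2 + 8*d) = (d - 2)*(d + 4)*(d^3 - 4*d) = (d - 2)*(d + 2)*(d + 4)*(d^2 - 2*d) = d*(d - 2)*(d + 2)*(d + 4)*(d - 2)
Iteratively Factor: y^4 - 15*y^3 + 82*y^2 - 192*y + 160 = (y - 2)*(y^3 - 13*y^2 + 56*y - 80) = (y - 4)*(y - 2)*(y^2 - 9*y + 20) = (y - 4)^2*(y - 2)*(y - 5)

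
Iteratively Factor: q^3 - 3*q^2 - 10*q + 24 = (q - 2)*(q^2 - q - 12) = (q - 4)*(q - 2)*(q + 3)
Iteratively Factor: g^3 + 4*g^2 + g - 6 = (g + 3)*(g^2 + g - 2) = (g + 2)*(g + 3)*(g - 1)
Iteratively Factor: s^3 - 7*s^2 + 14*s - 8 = (s - 1)*(s^2 - 6*s + 8) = (s - 2)*(s - 1)*(s - 4)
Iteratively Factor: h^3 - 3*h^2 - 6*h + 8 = (h + 2)*(h^2 - 5*h + 4) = (h - 4)*(h + 2)*(h - 1)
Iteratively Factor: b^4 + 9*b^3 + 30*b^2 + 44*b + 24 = (b + 3)*(b^3 + 6*b^2 + 12*b + 8) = (b + 2)*(b + 3)*(b^2 + 4*b + 4) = (b + 2)^2*(b + 3)*(b + 2)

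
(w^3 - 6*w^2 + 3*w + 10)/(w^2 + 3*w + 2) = (w^2 - 7*w + 10)/(w + 2)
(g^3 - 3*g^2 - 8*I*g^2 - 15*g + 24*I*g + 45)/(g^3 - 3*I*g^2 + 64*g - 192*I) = (g^2 - g*(3 + 5*I) + 15*I)/(g^2 + 64)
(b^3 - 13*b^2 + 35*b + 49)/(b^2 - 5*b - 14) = (b^2 - 6*b - 7)/(b + 2)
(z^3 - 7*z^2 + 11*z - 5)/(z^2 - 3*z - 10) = (z^2 - 2*z + 1)/(z + 2)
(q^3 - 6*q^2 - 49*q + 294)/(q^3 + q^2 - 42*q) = (q - 7)/q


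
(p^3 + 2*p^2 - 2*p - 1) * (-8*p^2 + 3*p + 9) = -8*p^5 - 13*p^4 + 31*p^3 + 20*p^2 - 21*p - 9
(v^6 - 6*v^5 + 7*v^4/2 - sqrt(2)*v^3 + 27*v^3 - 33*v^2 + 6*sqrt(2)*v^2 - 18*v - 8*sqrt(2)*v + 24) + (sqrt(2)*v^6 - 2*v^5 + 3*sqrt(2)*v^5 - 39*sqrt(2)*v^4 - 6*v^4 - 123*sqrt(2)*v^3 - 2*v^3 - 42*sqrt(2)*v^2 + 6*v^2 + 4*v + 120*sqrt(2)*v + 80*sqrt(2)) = v^6 + sqrt(2)*v^6 - 8*v^5 + 3*sqrt(2)*v^5 - 39*sqrt(2)*v^4 - 5*v^4/2 - 124*sqrt(2)*v^3 + 25*v^3 - 36*sqrt(2)*v^2 - 27*v^2 - 14*v + 112*sqrt(2)*v + 24 + 80*sqrt(2)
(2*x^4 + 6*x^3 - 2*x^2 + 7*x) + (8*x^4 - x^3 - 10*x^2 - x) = 10*x^4 + 5*x^3 - 12*x^2 + 6*x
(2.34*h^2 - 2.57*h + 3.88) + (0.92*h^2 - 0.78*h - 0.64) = 3.26*h^2 - 3.35*h + 3.24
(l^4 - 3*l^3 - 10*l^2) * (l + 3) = l^5 - 19*l^3 - 30*l^2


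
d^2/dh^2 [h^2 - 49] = 2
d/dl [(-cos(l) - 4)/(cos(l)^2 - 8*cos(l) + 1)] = (sin(l)^2 - 8*cos(l) + 32)*sin(l)/(cos(l)^2 - 8*cos(l) + 1)^2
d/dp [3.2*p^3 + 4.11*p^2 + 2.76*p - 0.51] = 9.6*p^2 + 8.22*p + 2.76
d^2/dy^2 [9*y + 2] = 0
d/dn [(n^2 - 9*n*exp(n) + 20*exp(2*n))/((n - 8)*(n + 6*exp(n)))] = ((n - 8)*(n + 6*exp(n))*(-9*n*exp(n) + 2*n + 40*exp(2*n) - 9*exp(n)) - (n - 8)*(6*exp(n) + 1)*(n^2 - 9*n*exp(n) + 20*exp(2*n)) + (n + 6*exp(n))*(-n^2 + 9*n*exp(n) - 20*exp(2*n)))/((n - 8)^2*(n + 6*exp(n))^2)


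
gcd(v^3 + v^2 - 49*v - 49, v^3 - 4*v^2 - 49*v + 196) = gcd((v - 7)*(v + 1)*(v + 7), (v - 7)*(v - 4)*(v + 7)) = v^2 - 49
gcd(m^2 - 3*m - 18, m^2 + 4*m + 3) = m + 3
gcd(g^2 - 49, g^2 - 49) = g^2 - 49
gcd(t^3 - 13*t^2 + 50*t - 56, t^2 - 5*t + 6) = t - 2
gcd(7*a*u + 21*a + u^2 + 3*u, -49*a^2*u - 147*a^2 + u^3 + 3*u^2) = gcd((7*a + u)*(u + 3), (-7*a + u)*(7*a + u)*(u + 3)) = 7*a*u + 21*a + u^2 + 3*u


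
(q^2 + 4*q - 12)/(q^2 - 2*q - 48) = (q - 2)/(q - 8)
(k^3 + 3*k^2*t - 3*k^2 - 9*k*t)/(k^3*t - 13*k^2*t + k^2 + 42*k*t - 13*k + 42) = k*(k^2 + 3*k*t - 3*k - 9*t)/(k^3*t - 13*k^2*t + k^2 + 42*k*t - 13*k + 42)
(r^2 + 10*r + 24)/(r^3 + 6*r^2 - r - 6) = (r + 4)/(r^2 - 1)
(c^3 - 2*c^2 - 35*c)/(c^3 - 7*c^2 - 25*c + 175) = c/(c - 5)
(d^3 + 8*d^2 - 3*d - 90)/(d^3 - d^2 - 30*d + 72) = (d + 5)/(d - 4)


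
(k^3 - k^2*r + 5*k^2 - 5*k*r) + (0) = k^3 - k^2*r + 5*k^2 - 5*k*r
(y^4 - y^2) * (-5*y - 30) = -5*y^5 - 30*y^4 + 5*y^3 + 30*y^2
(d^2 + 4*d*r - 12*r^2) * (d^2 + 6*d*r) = d^4 + 10*d^3*r + 12*d^2*r^2 - 72*d*r^3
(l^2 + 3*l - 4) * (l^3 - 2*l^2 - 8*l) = l^5 + l^4 - 18*l^3 - 16*l^2 + 32*l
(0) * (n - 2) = 0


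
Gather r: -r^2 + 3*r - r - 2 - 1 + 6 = -r^2 + 2*r + 3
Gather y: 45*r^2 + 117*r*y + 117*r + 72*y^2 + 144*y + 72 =45*r^2 + 117*r + 72*y^2 + y*(117*r + 144) + 72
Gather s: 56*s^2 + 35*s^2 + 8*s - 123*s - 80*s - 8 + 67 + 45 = 91*s^2 - 195*s + 104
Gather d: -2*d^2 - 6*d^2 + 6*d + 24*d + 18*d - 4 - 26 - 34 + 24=-8*d^2 + 48*d - 40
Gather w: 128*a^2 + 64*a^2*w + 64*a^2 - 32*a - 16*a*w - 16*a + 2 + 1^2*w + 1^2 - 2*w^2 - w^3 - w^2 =192*a^2 - 48*a - w^3 - 3*w^2 + w*(64*a^2 - 16*a + 1) + 3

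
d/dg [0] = 0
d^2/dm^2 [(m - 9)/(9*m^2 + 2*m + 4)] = 2*((79 - 27*m)*(9*m^2 + 2*m + 4) + 4*(m - 9)*(9*m + 1)^2)/(9*m^2 + 2*m + 4)^3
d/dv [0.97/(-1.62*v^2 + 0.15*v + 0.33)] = (3.1428*v - 0.1455)/(-1.62*v^2 + 0.15*v + 0.33)^2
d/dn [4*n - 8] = 4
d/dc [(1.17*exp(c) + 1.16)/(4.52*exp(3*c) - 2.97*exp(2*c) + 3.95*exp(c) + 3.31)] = (-10.5768*exp(3*c) - 12.2547*exp(2*c) + 6.8904*exp(c) - 0.7093)*exp(c)/(20.4304*exp(6*c) - 26.8488*exp(5*c) + 44.5289*exp(4*c) + 6.4594*exp(3*c) - 4.0589*exp(2*c) + 26.149*exp(c) + 10.9561)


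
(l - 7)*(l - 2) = l^2 - 9*l + 14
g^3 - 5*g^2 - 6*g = g*(g - 6)*(g + 1)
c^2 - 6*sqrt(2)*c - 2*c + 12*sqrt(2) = (c - 2)*(c - 6*sqrt(2))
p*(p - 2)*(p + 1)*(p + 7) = p^4 + 6*p^3 - 9*p^2 - 14*p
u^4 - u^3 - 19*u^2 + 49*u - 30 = (u - 3)*(u - 2)*(u - 1)*(u + 5)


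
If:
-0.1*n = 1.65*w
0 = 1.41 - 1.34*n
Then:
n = 1.05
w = -0.06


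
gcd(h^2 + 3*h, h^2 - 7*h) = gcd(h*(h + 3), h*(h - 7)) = h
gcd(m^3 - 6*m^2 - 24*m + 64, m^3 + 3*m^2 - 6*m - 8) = m^2 + 2*m - 8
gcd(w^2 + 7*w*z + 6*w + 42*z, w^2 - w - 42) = w + 6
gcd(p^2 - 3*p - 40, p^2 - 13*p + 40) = p - 8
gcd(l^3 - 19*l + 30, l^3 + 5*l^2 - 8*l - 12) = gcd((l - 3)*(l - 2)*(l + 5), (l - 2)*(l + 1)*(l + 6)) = l - 2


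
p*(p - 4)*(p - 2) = p^3 - 6*p^2 + 8*p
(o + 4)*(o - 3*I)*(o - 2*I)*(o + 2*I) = o^4 + 4*o^3 - 3*I*o^3 + 4*o^2 - 12*I*o^2 + 16*o - 12*I*o - 48*I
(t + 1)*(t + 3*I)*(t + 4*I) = t^3 + t^2 + 7*I*t^2 - 12*t + 7*I*t - 12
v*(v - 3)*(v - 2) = v^3 - 5*v^2 + 6*v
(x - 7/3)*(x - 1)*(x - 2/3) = x^3 - 4*x^2 + 41*x/9 - 14/9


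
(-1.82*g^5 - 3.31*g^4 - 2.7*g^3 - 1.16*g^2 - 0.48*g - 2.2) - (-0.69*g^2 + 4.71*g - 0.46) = -1.82*g^5 - 3.31*g^4 - 2.7*g^3 - 0.47*g^2 - 5.19*g - 1.74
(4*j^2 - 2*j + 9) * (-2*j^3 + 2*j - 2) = -8*j^5 + 4*j^4 - 10*j^3 - 12*j^2 + 22*j - 18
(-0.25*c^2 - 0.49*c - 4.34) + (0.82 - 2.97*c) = -0.25*c^2 - 3.46*c - 3.52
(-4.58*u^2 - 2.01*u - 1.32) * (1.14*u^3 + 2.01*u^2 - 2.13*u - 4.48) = -5.2212*u^5 - 11.4972*u^4 + 4.2105*u^3 + 22.1465*u^2 + 11.8164*u + 5.9136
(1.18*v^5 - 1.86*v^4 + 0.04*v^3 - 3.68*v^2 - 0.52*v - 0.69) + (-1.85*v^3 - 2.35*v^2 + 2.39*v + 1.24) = 1.18*v^5 - 1.86*v^4 - 1.81*v^3 - 6.03*v^2 + 1.87*v + 0.55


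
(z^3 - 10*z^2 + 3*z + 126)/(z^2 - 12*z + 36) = (z^2 - 4*z - 21)/(z - 6)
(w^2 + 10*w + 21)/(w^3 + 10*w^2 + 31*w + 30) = (w + 7)/(w^2 + 7*w + 10)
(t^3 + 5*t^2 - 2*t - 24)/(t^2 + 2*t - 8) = t + 3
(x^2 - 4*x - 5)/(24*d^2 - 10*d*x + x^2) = (x^2 - 4*x - 5)/(24*d^2 - 10*d*x + x^2)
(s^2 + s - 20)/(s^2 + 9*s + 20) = (s - 4)/(s + 4)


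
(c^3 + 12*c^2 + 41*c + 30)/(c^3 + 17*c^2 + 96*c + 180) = (c + 1)/(c + 6)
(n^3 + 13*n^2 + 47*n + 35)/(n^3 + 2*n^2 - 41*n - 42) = (n + 5)/(n - 6)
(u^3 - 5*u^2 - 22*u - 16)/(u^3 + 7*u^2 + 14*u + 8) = (u - 8)/(u + 4)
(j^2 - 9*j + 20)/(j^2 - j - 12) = (j - 5)/(j + 3)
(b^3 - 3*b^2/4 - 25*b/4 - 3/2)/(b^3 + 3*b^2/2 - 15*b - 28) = (4*b^2 - 11*b - 3)/(2*(2*b^2 - b - 28))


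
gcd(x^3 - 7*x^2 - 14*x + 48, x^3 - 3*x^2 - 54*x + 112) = x^2 - 10*x + 16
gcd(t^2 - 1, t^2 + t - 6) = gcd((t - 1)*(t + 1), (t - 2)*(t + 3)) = 1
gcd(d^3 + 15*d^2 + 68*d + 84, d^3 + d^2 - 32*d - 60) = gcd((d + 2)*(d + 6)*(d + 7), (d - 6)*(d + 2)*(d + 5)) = d + 2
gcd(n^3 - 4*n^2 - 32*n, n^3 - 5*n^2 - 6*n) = n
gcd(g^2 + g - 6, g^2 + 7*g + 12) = g + 3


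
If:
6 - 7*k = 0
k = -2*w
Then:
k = 6/7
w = -3/7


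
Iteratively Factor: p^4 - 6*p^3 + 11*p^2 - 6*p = (p - 1)*(p^3 - 5*p^2 + 6*p) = (p - 3)*(p - 1)*(p^2 - 2*p) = p*(p - 3)*(p - 1)*(p - 2)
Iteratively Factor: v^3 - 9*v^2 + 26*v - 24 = (v - 2)*(v^2 - 7*v + 12) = (v - 3)*(v - 2)*(v - 4)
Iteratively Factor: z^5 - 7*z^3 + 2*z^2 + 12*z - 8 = (z - 2)*(z^4 + 2*z^3 - 3*z^2 - 4*z + 4) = (z - 2)*(z + 2)*(z^3 - 3*z + 2) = (z - 2)*(z - 1)*(z + 2)*(z^2 + z - 2) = (z - 2)*(z - 1)^2*(z + 2)*(z + 2)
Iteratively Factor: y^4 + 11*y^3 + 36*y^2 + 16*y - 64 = (y + 4)*(y^3 + 7*y^2 + 8*y - 16) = (y + 4)^2*(y^2 + 3*y - 4) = (y + 4)^3*(y - 1)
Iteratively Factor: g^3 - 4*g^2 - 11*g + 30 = (g - 5)*(g^2 + g - 6) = (g - 5)*(g - 2)*(g + 3)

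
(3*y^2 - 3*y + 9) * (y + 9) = 3*y^3 + 24*y^2 - 18*y + 81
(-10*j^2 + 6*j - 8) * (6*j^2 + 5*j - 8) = -60*j^4 - 14*j^3 + 62*j^2 - 88*j + 64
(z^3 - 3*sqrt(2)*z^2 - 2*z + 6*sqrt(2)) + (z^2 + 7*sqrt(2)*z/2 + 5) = z^3 - 3*sqrt(2)*z^2 + z^2 - 2*z + 7*sqrt(2)*z/2 + 5 + 6*sqrt(2)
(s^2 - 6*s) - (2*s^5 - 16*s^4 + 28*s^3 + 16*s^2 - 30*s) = -2*s^5 + 16*s^4 - 28*s^3 - 15*s^2 + 24*s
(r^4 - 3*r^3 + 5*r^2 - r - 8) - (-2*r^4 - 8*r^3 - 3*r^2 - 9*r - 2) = 3*r^4 + 5*r^3 + 8*r^2 + 8*r - 6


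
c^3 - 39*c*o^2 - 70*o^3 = (c - 7*o)*(c + 2*o)*(c + 5*o)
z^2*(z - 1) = z^3 - z^2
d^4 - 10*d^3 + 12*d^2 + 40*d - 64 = (d - 8)*(d - 2)^2*(d + 2)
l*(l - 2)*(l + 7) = l^3 + 5*l^2 - 14*l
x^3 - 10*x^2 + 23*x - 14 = (x - 7)*(x - 2)*(x - 1)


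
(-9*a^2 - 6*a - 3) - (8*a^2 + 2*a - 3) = -17*a^2 - 8*a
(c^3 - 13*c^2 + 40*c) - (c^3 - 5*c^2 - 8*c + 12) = -8*c^2 + 48*c - 12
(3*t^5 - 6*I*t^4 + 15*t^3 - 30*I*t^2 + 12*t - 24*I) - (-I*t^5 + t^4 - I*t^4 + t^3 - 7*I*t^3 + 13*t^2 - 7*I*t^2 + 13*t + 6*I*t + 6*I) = 3*t^5 + I*t^5 - t^4 - 5*I*t^4 + 14*t^3 + 7*I*t^3 - 13*t^2 - 23*I*t^2 - t - 6*I*t - 30*I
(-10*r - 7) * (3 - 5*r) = 50*r^2 + 5*r - 21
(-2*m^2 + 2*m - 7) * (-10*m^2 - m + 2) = 20*m^4 - 18*m^3 + 64*m^2 + 11*m - 14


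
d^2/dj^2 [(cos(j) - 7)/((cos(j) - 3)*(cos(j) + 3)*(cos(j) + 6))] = (222*(1 - cos(j)^2)^2 - 48*sin(j)^6 - 4*cos(j)^7 - 3*cos(j)^6 + 396*cos(j)^5 - 258*cos(j)^3 + 9939*cos(j)^2 - 4374*cos(j) - 6816)/((cos(j) - 3)^3*(cos(j) + 3)^3*(cos(j) + 6)^3)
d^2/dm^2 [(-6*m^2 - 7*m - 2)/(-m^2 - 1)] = 2*(7*m^3 - 12*m^2 - 21*m + 4)/(m^6 + 3*m^4 + 3*m^2 + 1)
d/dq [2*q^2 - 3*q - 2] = 4*q - 3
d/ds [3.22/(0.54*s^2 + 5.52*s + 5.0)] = (-3.4776*s - 17.7744)/(0.54*s^2 + 5.52*s + 5.0)^2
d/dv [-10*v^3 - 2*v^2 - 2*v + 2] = -30*v^2 - 4*v - 2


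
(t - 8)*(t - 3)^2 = t^3 - 14*t^2 + 57*t - 72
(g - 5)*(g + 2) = g^2 - 3*g - 10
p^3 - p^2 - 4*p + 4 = (p - 2)*(p - 1)*(p + 2)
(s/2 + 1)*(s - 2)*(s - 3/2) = s^3/2 - 3*s^2/4 - 2*s + 3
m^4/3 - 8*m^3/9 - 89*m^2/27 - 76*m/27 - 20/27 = (m/3 + 1/3)*(m - 5)*(m + 2/3)^2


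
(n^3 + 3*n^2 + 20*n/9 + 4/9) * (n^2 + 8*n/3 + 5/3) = n^5 + 17*n^4/3 + 107*n^3/9 + 307*n^2/27 + 44*n/9 + 20/27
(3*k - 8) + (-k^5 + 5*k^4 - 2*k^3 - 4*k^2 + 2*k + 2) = -k^5 + 5*k^4 - 2*k^3 - 4*k^2 + 5*k - 6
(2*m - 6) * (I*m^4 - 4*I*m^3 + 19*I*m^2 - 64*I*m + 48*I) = 2*I*m^5 - 14*I*m^4 + 62*I*m^3 - 242*I*m^2 + 480*I*m - 288*I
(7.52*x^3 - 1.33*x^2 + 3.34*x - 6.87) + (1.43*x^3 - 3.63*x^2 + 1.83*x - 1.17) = 8.95*x^3 - 4.96*x^2 + 5.17*x - 8.04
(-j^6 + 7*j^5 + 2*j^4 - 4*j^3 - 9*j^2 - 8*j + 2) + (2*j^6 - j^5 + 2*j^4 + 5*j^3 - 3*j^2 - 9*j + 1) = j^6 + 6*j^5 + 4*j^4 + j^3 - 12*j^2 - 17*j + 3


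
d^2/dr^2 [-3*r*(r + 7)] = -6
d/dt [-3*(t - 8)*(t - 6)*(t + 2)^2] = -12*t^3 + 90*t^2 + 24*t - 408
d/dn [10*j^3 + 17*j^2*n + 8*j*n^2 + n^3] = 17*j^2 + 16*j*n + 3*n^2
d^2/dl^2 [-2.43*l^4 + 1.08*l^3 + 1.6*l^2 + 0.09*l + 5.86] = -29.16*l^2 + 6.48*l + 3.2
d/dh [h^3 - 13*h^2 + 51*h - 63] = 3*h^2 - 26*h + 51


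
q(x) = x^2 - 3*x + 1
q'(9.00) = 15.00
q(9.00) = 55.00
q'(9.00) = 15.00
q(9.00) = 55.00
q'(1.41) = -0.18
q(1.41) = -1.24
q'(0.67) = -1.66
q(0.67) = -0.56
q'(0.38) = -2.24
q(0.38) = 0.00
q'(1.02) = -0.96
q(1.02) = -1.02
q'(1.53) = 0.06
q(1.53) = -1.25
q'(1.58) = 0.16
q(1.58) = -1.24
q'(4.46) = 5.92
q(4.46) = 7.51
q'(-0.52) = -4.04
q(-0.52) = 2.83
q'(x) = 2*x - 3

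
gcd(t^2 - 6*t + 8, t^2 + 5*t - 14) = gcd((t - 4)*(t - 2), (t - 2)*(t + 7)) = t - 2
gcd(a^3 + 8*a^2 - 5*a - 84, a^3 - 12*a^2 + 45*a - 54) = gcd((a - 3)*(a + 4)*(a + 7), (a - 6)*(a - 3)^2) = a - 3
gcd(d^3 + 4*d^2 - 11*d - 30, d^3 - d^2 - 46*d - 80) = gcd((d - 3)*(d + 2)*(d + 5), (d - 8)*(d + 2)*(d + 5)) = d^2 + 7*d + 10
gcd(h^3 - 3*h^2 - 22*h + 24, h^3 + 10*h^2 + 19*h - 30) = h - 1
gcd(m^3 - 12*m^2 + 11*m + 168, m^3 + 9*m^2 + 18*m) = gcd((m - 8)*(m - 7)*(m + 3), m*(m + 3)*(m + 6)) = m + 3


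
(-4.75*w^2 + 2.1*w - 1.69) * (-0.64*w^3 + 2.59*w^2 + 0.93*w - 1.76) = 3.04*w^5 - 13.6465*w^4 + 2.1031*w^3 + 5.9359*w^2 - 5.2677*w + 2.9744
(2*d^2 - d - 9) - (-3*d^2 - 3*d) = 5*d^2 + 2*d - 9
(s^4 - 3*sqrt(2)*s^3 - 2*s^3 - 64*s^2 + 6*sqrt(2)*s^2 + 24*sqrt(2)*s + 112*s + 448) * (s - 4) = s^5 - 6*s^4 - 3*sqrt(2)*s^4 - 56*s^3 + 18*sqrt(2)*s^3 + 368*s^2 - 96*sqrt(2)*s - 1792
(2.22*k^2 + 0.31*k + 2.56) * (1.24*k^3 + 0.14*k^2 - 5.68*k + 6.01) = 2.7528*k^5 + 0.6952*k^4 - 9.3918*k^3 + 11.9398*k^2 - 12.6777*k + 15.3856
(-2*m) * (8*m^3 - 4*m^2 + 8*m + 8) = -16*m^4 + 8*m^3 - 16*m^2 - 16*m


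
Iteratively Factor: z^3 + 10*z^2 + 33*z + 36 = (z + 3)*(z^2 + 7*z + 12) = (z + 3)*(z + 4)*(z + 3)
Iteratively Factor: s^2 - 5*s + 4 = (s - 1)*(s - 4)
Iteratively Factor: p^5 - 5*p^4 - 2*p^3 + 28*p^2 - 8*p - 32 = (p - 2)*(p^4 - 3*p^3 - 8*p^2 + 12*p + 16) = (p - 2)^2*(p^3 - p^2 - 10*p - 8) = (p - 4)*(p - 2)^2*(p^2 + 3*p + 2) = (p - 4)*(p - 2)^2*(p + 2)*(p + 1)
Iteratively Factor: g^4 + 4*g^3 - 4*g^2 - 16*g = (g)*(g^3 + 4*g^2 - 4*g - 16) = g*(g + 2)*(g^2 + 2*g - 8) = g*(g - 2)*(g + 2)*(g + 4)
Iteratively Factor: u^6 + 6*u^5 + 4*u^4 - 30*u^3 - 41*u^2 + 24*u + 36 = (u + 3)*(u^5 + 3*u^4 - 5*u^3 - 15*u^2 + 4*u + 12) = (u + 3)^2*(u^4 - 5*u^2 + 4) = (u - 2)*(u + 3)^2*(u^3 + 2*u^2 - u - 2) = (u - 2)*(u + 2)*(u + 3)^2*(u^2 - 1) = (u - 2)*(u - 1)*(u + 2)*(u + 3)^2*(u + 1)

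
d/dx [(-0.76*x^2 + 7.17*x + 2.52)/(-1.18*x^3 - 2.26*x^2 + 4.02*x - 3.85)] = (-0.8968*x^4 + 16.9212*x^3 + 22.0698*x^2 + 17.2424*x - 37.7349)/(1.3924*x^6 + 5.3336*x^5 - 4.3796*x^4 - 9.0844*x^3 + 33.5624*x^2 - 30.954*x + 14.8225)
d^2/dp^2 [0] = 0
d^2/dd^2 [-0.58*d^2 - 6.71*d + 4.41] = -1.16000000000000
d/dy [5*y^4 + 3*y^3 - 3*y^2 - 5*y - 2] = 20*y^3 + 9*y^2 - 6*y - 5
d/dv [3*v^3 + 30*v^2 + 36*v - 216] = 9*v^2 + 60*v + 36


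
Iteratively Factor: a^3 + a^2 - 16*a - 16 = (a + 1)*(a^2 - 16) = (a + 1)*(a + 4)*(a - 4)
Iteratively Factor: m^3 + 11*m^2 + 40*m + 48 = (m + 4)*(m^2 + 7*m + 12) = (m + 3)*(m + 4)*(m + 4)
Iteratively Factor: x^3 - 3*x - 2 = (x + 1)*(x^2 - x - 2) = (x + 1)^2*(x - 2)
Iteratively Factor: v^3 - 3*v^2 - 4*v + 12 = (v - 2)*(v^2 - v - 6) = (v - 2)*(v + 2)*(v - 3)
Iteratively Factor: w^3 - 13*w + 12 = (w - 3)*(w^2 + 3*w - 4) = (w - 3)*(w + 4)*(w - 1)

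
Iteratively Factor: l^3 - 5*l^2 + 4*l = (l - 4)*(l^2 - l) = l*(l - 4)*(l - 1)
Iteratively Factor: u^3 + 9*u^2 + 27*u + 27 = (u + 3)*(u^2 + 6*u + 9) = (u + 3)^2*(u + 3)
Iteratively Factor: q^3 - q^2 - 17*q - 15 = (q + 3)*(q^2 - 4*q - 5) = (q - 5)*(q + 3)*(q + 1)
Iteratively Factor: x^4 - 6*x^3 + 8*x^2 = (x - 4)*(x^3 - 2*x^2) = x*(x - 4)*(x^2 - 2*x) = x*(x - 4)*(x - 2)*(x)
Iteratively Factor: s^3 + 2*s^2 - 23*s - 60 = (s + 4)*(s^2 - 2*s - 15) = (s - 5)*(s + 4)*(s + 3)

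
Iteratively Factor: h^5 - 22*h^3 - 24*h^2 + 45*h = (h + 3)*(h^4 - 3*h^3 - 13*h^2 + 15*h) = (h + 3)^2*(h^3 - 6*h^2 + 5*h) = (h - 1)*(h + 3)^2*(h^2 - 5*h) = (h - 5)*(h - 1)*(h + 3)^2*(h)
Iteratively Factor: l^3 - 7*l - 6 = (l + 2)*(l^2 - 2*l - 3) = (l + 1)*(l + 2)*(l - 3)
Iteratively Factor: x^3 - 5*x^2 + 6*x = (x - 2)*(x^2 - 3*x) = x*(x - 2)*(x - 3)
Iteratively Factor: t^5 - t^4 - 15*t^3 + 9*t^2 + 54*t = (t)*(t^4 - t^3 - 15*t^2 + 9*t + 54) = t*(t - 3)*(t^3 + 2*t^2 - 9*t - 18) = t*(t - 3)*(t + 2)*(t^2 - 9) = t*(t - 3)^2*(t + 2)*(t + 3)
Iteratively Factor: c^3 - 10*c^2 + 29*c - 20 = (c - 1)*(c^2 - 9*c + 20) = (c - 5)*(c - 1)*(c - 4)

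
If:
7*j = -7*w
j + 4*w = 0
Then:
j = 0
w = 0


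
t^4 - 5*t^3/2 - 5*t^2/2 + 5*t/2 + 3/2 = (t - 3)*(t - 1)*(t + 1/2)*(t + 1)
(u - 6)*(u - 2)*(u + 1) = u^3 - 7*u^2 + 4*u + 12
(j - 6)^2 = j^2 - 12*j + 36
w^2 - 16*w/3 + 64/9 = (w - 8/3)^2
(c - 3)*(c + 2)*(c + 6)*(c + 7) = c^4 + 12*c^3 + 23*c^2 - 120*c - 252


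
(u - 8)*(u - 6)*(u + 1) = u^3 - 13*u^2 + 34*u + 48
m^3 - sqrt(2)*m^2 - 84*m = m*(m - 7*sqrt(2))*(m + 6*sqrt(2))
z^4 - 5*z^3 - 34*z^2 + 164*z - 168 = (z - 7)*(z - 2)^2*(z + 6)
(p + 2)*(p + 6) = p^2 + 8*p + 12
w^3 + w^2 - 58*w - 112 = (w - 8)*(w + 2)*(w + 7)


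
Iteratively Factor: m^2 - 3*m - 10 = (m + 2)*(m - 5)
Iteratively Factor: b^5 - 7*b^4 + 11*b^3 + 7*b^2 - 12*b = (b + 1)*(b^4 - 8*b^3 + 19*b^2 - 12*b) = (b - 1)*(b + 1)*(b^3 - 7*b^2 + 12*b) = (b - 3)*(b - 1)*(b + 1)*(b^2 - 4*b) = b*(b - 3)*(b - 1)*(b + 1)*(b - 4)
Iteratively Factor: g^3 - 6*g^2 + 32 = (g - 4)*(g^2 - 2*g - 8) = (g - 4)*(g + 2)*(g - 4)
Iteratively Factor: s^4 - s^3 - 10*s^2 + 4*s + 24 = (s - 2)*(s^3 + s^2 - 8*s - 12) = (s - 2)*(s + 2)*(s^2 - s - 6) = (s - 3)*(s - 2)*(s + 2)*(s + 2)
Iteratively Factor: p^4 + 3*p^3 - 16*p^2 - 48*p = (p + 3)*(p^3 - 16*p) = p*(p + 3)*(p^2 - 16) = p*(p + 3)*(p + 4)*(p - 4)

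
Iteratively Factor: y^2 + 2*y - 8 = (y + 4)*(y - 2)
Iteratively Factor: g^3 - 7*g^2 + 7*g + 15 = (g - 5)*(g^2 - 2*g - 3) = (g - 5)*(g - 3)*(g + 1)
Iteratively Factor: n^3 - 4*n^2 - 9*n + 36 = (n - 4)*(n^2 - 9) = (n - 4)*(n - 3)*(n + 3)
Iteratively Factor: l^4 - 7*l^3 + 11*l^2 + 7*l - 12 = (l - 4)*(l^3 - 3*l^2 - l + 3) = (l - 4)*(l - 3)*(l^2 - 1) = (l - 4)*(l - 3)*(l + 1)*(l - 1)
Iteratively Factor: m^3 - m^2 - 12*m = (m)*(m^2 - m - 12) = m*(m - 4)*(m + 3)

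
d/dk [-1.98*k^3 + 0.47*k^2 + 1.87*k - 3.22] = -5.94*k^2 + 0.94*k + 1.87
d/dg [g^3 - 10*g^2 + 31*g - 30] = 3*g^2 - 20*g + 31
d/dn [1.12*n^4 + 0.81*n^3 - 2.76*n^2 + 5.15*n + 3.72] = 4.48*n^3 + 2.43*n^2 - 5.52*n + 5.15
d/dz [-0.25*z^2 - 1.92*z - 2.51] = -0.5*z - 1.92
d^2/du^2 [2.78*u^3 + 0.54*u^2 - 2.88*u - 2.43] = 16.68*u + 1.08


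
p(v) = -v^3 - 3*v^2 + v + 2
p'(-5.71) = -62.55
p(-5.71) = 84.65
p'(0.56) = -3.30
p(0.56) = 1.44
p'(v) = -3*v^2 - 6*v + 1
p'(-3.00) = -8.00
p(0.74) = 0.69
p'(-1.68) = 2.61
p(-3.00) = -1.00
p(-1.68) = -3.41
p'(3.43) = -54.87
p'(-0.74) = 3.80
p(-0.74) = 0.02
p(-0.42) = 1.12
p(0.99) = -0.92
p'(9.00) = -296.00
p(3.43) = -70.22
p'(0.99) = -7.88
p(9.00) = -961.00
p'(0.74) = -5.08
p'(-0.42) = 2.99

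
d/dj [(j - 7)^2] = 2*j - 14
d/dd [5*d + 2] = 5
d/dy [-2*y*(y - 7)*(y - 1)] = -6*y^2 + 32*y - 14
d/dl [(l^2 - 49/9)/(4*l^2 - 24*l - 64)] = (-27*l^2 - 95*l - 147)/(18*(l^4 - 12*l^3 + 4*l^2 + 192*l + 256))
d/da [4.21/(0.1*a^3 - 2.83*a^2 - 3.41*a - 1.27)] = (-1.263*a^2 + 23.8286*a + 14.3561)/(-0.1*a^3 + 2.83*a^2 + 3.41*a + 1.27)^2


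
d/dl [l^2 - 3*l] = 2*l - 3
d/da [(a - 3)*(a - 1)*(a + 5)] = 3*a^2 + 2*a - 17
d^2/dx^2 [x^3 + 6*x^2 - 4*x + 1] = 6*x + 12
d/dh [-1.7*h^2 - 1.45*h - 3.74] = -3.4*h - 1.45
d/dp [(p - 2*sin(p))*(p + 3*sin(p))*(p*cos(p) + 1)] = -(p - 2*sin(p))*(p + 3*sin(p))*(p*sin(p) - cos(p)) + (p - 2*sin(p))*(p*cos(p) + 1)*(3*cos(p) + 1) - (p + 3*sin(p))*(p*cos(p) + 1)*(2*cos(p) - 1)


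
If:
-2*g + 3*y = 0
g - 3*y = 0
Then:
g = 0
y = 0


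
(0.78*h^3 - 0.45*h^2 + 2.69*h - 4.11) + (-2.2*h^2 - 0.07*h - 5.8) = 0.78*h^3 - 2.65*h^2 + 2.62*h - 9.91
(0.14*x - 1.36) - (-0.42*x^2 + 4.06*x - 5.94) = 0.42*x^2 - 3.92*x + 4.58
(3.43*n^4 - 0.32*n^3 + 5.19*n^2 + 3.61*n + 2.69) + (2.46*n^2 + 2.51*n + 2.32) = 3.43*n^4 - 0.32*n^3 + 7.65*n^2 + 6.12*n + 5.01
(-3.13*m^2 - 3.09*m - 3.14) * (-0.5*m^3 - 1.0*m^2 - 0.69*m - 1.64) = 1.565*m^5 + 4.675*m^4 + 6.8197*m^3 + 10.4053*m^2 + 7.2342*m + 5.1496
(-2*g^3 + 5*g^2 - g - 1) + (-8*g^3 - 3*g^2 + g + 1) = -10*g^3 + 2*g^2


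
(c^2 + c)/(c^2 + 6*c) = (c + 1)/(c + 6)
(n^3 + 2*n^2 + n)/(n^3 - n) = (n + 1)/(n - 1)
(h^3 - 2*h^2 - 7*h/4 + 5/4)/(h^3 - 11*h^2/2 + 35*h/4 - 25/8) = 2*(h + 1)/(2*h - 5)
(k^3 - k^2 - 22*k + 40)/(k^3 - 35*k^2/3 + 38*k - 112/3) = 3*(k^2 + k - 20)/(3*k^2 - 29*k + 56)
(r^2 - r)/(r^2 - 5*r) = (r - 1)/(r - 5)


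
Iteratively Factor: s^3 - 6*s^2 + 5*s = (s - 5)*(s^2 - s) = (s - 5)*(s - 1)*(s)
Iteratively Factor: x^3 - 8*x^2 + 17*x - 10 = (x - 1)*(x^2 - 7*x + 10) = (x - 2)*(x - 1)*(x - 5)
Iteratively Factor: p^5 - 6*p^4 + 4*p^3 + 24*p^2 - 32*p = (p + 2)*(p^4 - 8*p^3 + 20*p^2 - 16*p) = (p - 4)*(p + 2)*(p^3 - 4*p^2 + 4*p) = p*(p - 4)*(p + 2)*(p^2 - 4*p + 4) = p*(p - 4)*(p - 2)*(p + 2)*(p - 2)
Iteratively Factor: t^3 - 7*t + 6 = (t - 1)*(t^2 + t - 6) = (t - 1)*(t + 3)*(t - 2)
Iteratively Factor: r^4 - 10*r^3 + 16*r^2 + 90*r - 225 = (r - 3)*(r^3 - 7*r^2 - 5*r + 75) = (r - 5)*(r - 3)*(r^2 - 2*r - 15) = (r - 5)*(r - 3)*(r + 3)*(r - 5)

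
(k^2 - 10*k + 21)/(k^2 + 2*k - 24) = (k^2 - 10*k + 21)/(k^2 + 2*k - 24)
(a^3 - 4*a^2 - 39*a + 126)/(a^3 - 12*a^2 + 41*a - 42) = (a + 6)/(a - 2)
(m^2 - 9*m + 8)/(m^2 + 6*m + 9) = (m^2 - 9*m + 8)/(m^2 + 6*m + 9)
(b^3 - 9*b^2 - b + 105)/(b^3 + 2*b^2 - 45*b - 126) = (b - 5)/(b + 6)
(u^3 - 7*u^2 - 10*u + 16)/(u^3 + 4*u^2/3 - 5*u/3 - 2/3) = 3*(u - 8)/(3*u + 1)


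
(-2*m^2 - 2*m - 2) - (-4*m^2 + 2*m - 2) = 2*m^2 - 4*m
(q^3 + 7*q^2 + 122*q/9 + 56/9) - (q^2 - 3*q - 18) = q^3 + 6*q^2 + 149*q/9 + 218/9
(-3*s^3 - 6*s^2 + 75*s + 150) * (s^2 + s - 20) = -3*s^5 - 9*s^4 + 129*s^3 + 345*s^2 - 1350*s - 3000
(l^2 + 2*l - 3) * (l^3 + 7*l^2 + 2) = l^5 + 9*l^4 + 11*l^3 - 19*l^2 + 4*l - 6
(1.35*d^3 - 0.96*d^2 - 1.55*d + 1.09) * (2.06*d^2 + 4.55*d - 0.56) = 2.781*d^5 + 4.1649*d^4 - 8.317*d^3 - 4.2695*d^2 + 5.8275*d - 0.6104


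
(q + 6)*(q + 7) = q^2 + 13*q + 42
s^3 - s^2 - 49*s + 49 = (s - 7)*(s - 1)*(s + 7)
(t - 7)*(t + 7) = t^2 - 49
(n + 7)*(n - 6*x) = n^2 - 6*n*x + 7*n - 42*x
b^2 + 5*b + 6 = (b + 2)*(b + 3)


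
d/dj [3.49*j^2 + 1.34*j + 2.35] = 6.98*j + 1.34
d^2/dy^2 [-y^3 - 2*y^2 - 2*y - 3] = -6*y - 4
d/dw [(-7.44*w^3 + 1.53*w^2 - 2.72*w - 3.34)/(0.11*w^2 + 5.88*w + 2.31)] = (-0.8184*w^4 - 87.4944*w^3 - 42.2636*w^2 + 7.8034*w + 13.356)/(0.0121*w^4 + 1.2936*w^3 + 35.0826*w^2 + 27.1656*w + 5.3361)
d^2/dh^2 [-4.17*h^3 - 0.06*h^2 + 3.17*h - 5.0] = -25.02*h - 0.12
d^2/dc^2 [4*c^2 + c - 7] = 8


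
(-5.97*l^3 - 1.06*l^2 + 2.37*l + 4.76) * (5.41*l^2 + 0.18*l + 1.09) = -32.2977*l^5 - 6.8092*l^4 + 6.1236*l^3 + 25.0228*l^2 + 3.4401*l + 5.1884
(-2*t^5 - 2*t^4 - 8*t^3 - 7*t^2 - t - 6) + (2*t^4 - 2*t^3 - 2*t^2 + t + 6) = -2*t^5 - 10*t^3 - 9*t^2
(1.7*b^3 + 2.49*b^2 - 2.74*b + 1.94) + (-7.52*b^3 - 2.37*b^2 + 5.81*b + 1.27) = -5.82*b^3 + 0.12*b^2 + 3.07*b + 3.21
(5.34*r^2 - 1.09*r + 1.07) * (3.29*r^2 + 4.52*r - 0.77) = 17.5686*r^4 + 20.5507*r^3 - 5.5183*r^2 + 5.6757*r - 0.8239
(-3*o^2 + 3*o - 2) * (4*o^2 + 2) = -12*o^4 + 12*o^3 - 14*o^2 + 6*o - 4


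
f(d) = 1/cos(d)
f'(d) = sin(d)/cos(d)^2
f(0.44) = 1.11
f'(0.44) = 0.52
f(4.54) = -5.83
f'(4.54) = -33.48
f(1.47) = 9.94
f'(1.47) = 98.26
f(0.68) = 1.29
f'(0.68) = 1.04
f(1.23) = 2.99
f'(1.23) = 8.44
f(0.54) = 1.17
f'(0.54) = 0.70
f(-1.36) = 4.78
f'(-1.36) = -22.34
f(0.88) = 1.57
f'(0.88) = 1.90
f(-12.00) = 1.19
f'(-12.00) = 0.75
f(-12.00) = 1.19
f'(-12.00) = 0.75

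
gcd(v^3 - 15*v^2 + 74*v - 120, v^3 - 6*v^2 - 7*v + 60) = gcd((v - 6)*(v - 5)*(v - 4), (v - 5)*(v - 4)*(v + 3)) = v^2 - 9*v + 20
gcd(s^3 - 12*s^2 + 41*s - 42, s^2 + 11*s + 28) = 1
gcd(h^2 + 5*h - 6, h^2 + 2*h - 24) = h + 6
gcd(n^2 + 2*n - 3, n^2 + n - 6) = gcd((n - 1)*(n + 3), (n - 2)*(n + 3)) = n + 3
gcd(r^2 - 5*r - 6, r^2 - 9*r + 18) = r - 6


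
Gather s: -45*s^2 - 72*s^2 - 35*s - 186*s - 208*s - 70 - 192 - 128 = -117*s^2 - 429*s - 390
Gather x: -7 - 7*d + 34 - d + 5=32 - 8*d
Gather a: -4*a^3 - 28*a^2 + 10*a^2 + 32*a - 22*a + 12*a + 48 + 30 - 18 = -4*a^3 - 18*a^2 + 22*a + 60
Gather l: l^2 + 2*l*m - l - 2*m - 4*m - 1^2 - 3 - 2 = l^2 + l*(2*m - 1) - 6*m - 6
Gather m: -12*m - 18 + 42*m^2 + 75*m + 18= 42*m^2 + 63*m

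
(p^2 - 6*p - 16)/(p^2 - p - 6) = (p - 8)/(p - 3)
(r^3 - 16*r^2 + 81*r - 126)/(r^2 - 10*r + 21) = r - 6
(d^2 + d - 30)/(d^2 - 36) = (d - 5)/(d - 6)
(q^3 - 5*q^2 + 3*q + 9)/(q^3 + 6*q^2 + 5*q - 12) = (q^3 - 5*q^2 + 3*q + 9)/(q^3 + 6*q^2 + 5*q - 12)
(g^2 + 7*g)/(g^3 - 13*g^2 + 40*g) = (g + 7)/(g^2 - 13*g + 40)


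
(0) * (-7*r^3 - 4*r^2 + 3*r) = 0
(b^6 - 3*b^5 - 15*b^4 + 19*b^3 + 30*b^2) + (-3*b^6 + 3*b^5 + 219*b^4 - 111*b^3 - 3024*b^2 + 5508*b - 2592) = -2*b^6 + 204*b^4 - 92*b^3 - 2994*b^2 + 5508*b - 2592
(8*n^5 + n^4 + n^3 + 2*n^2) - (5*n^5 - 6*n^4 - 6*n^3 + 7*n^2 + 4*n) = 3*n^5 + 7*n^4 + 7*n^3 - 5*n^2 - 4*n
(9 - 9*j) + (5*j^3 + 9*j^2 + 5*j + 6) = 5*j^3 + 9*j^2 - 4*j + 15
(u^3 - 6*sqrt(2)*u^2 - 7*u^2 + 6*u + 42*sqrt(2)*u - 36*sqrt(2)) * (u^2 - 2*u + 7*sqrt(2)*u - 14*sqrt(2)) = u^5 - 9*u^4 + sqrt(2)*u^4 - 64*u^3 - 9*sqrt(2)*u^3 + 20*sqrt(2)*u^2 + 744*u^2 - 1680*u - 12*sqrt(2)*u + 1008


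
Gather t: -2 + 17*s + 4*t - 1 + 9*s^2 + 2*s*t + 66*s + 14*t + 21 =9*s^2 + 83*s + t*(2*s + 18) + 18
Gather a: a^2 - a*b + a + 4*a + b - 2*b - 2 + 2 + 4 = a^2 + a*(5 - b) - b + 4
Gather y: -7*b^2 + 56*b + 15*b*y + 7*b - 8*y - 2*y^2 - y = -7*b^2 + 63*b - 2*y^2 + y*(15*b - 9)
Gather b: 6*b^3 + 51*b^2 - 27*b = 6*b^3 + 51*b^2 - 27*b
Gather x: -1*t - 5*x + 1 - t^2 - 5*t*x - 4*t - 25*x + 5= -t^2 - 5*t + x*(-5*t - 30) + 6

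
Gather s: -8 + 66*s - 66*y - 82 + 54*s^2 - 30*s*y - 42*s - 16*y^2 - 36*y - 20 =54*s^2 + s*(24 - 30*y) - 16*y^2 - 102*y - 110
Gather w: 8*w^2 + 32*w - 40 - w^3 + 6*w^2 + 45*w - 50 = -w^3 + 14*w^2 + 77*w - 90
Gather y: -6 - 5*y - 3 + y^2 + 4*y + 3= y^2 - y - 6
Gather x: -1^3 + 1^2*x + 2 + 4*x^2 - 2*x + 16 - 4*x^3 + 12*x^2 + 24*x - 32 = -4*x^3 + 16*x^2 + 23*x - 15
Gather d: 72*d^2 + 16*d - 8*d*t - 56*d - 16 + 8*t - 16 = 72*d^2 + d*(-8*t - 40) + 8*t - 32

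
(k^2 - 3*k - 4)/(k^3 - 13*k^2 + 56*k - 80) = (k + 1)/(k^2 - 9*k + 20)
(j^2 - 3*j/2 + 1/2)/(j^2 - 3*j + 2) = (j - 1/2)/(j - 2)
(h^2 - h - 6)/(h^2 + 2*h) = (h - 3)/h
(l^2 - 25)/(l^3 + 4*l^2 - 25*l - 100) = 1/(l + 4)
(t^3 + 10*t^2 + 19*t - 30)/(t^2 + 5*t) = t + 5 - 6/t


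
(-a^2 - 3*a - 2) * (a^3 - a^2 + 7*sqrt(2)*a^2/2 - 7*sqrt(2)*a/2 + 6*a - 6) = -a^5 - 7*sqrt(2)*a^4/2 - 2*a^4 - 7*sqrt(2)*a^3 - 5*a^3 - 10*a^2 + 7*sqrt(2)*a^2/2 + 6*a + 7*sqrt(2)*a + 12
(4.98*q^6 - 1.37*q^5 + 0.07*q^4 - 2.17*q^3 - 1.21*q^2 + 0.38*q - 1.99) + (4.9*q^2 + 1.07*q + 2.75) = 4.98*q^6 - 1.37*q^5 + 0.07*q^4 - 2.17*q^3 + 3.69*q^2 + 1.45*q + 0.76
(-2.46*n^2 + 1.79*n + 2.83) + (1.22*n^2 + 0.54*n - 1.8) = -1.24*n^2 + 2.33*n + 1.03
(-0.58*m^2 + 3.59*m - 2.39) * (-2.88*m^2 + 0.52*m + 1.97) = 1.6704*m^4 - 10.6408*m^3 + 7.6074*m^2 + 5.8295*m - 4.7083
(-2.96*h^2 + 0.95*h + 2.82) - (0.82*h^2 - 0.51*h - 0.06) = -3.78*h^2 + 1.46*h + 2.88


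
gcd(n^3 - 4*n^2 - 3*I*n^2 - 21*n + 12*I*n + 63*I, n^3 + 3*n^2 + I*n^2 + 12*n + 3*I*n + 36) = n^2 + n*(3 - 3*I) - 9*I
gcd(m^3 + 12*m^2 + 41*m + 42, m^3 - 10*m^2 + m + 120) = m + 3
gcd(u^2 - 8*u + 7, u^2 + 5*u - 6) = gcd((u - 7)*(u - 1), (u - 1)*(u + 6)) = u - 1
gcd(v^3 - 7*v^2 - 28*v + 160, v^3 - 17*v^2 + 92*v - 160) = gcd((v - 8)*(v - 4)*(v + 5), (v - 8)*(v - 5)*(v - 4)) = v^2 - 12*v + 32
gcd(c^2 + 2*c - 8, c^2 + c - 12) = c + 4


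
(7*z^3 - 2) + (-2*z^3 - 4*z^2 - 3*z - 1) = 5*z^3 - 4*z^2 - 3*z - 3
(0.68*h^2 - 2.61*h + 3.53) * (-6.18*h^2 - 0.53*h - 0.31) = -4.2024*h^4 + 15.7694*h^3 - 20.6429*h^2 - 1.0618*h - 1.0943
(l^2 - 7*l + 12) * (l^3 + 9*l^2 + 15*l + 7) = l^5 + 2*l^4 - 36*l^3 + 10*l^2 + 131*l + 84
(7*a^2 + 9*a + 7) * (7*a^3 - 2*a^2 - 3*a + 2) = 49*a^5 + 49*a^4 + 10*a^3 - 27*a^2 - 3*a + 14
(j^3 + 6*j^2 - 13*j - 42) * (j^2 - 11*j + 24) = j^5 - 5*j^4 - 55*j^3 + 245*j^2 + 150*j - 1008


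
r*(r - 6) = r^2 - 6*r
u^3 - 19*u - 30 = (u - 5)*(u + 2)*(u + 3)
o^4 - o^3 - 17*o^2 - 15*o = o*(o - 5)*(o + 1)*(o + 3)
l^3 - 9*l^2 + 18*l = l*(l - 6)*(l - 3)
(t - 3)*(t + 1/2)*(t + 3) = t^3 + t^2/2 - 9*t - 9/2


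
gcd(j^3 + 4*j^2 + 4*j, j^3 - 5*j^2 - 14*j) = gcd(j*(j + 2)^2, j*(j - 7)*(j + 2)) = j^2 + 2*j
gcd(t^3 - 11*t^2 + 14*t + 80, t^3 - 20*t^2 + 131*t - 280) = t^2 - 13*t + 40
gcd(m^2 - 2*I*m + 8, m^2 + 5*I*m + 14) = 1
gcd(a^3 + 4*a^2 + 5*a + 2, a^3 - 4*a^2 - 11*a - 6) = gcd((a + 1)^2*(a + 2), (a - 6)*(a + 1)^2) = a^2 + 2*a + 1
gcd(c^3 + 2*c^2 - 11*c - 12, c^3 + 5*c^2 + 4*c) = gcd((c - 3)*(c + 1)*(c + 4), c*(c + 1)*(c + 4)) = c^2 + 5*c + 4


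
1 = 1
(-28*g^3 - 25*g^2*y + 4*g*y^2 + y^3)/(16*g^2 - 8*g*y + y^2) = (7*g^2 + 8*g*y + y^2)/(-4*g + y)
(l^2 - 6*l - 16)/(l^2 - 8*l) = (l + 2)/l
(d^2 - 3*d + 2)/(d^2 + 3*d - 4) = (d - 2)/(d + 4)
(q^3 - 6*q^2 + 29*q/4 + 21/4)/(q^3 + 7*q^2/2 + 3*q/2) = (2*q^2 - 13*q + 21)/(2*q*(q + 3))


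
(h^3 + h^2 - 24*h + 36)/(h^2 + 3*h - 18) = h - 2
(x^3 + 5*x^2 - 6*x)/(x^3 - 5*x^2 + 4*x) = (x + 6)/(x - 4)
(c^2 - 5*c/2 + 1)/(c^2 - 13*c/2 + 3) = (c - 2)/(c - 6)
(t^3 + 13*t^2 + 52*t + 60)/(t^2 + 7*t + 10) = t + 6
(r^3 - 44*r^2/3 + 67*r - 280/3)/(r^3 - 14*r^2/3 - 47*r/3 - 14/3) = (3*r^2 - 23*r + 40)/(3*r^2 + 7*r + 2)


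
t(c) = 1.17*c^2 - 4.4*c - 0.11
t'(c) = 2.34*c - 4.4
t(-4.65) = 45.65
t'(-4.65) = -15.28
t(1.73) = -4.22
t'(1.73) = -0.35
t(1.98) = -4.24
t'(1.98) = 0.23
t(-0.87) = 4.60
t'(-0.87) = -6.44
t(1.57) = -4.13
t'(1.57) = -0.73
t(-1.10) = 6.15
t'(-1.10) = -6.97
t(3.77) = -0.07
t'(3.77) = 4.42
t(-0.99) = 5.39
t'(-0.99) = -6.72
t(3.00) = -2.78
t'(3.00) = 2.62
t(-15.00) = 329.14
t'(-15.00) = -39.50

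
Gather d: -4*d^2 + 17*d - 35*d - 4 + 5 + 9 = -4*d^2 - 18*d + 10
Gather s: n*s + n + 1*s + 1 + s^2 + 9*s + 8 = n + s^2 + s*(n + 10) + 9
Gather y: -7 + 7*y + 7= 7*y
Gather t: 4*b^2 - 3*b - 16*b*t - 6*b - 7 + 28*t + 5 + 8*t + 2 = 4*b^2 - 9*b + t*(36 - 16*b)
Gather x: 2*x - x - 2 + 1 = x - 1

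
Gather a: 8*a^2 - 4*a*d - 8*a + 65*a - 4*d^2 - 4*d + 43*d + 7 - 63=8*a^2 + a*(57 - 4*d) - 4*d^2 + 39*d - 56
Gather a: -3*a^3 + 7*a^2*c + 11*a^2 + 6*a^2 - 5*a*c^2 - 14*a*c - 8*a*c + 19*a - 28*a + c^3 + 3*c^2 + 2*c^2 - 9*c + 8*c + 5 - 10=-3*a^3 + a^2*(7*c + 17) + a*(-5*c^2 - 22*c - 9) + c^3 + 5*c^2 - c - 5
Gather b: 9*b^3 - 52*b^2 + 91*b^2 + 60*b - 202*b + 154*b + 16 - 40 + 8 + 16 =9*b^3 + 39*b^2 + 12*b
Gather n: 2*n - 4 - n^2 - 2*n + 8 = 4 - n^2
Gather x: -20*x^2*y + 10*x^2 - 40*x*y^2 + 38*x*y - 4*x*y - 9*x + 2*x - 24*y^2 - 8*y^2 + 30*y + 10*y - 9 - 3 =x^2*(10 - 20*y) + x*(-40*y^2 + 34*y - 7) - 32*y^2 + 40*y - 12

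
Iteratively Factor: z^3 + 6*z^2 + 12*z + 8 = (z + 2)*(z^2 + 4*z + 4) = (z + 2)^2*(z + 2)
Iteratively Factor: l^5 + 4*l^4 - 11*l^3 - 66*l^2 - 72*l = (l + 3)*(l^4 + l^3 - 14*l^2 - 24*l) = l*(l + 3)*(l^3 + l^2 - 14*l - 24) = l*(l + 2)*(l + 3)*(l^2 - l - 12) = l*(l + 2)*(l + 3)^2*(l - 4)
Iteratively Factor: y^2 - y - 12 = (y - 4)*(y + 3)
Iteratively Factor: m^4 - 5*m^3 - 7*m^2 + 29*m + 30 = (m + 2)*(m^3 - 7*m^2 + 7*m + 15) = (m - 3)*(m + 2)*(m^2 - 4*m - 5) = (m - 3)*(m + 1)*(m + 2)*(m - 5)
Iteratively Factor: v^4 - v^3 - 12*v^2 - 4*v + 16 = (v + 2)*(v^3 - 3*v^2 - 6*v + 8) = (v + 2)^2*(v^2 - 5*v + 4) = (v - 4)*(v + 2)^2*(v - 1)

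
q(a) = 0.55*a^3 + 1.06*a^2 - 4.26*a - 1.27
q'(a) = 1.65*a^2 + 2.12*a - 4.26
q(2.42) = 2.42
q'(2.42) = 10.53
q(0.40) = -2.77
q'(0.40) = -3.15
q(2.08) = -0.60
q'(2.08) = 7.29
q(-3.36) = 4.15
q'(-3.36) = 7.24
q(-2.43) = 7.45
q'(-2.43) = 0.33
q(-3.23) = 5.01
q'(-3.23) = 6.11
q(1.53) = -3.34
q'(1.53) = 2.85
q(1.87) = -1.93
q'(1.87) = 5.47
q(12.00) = 1050.65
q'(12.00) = 258.78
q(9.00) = 447.20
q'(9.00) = 148.47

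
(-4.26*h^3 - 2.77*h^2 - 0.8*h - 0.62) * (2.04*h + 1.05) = -8.6904*h^4 - 10.1238*h^3 - 4.5405*h^2 - 2.1048*h - 0.651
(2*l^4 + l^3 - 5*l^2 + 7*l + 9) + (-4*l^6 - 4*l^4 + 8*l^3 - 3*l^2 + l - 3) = -4*l^6 - 2*l^4 + 9*l^3 - 8*l^2 + 8*l + 6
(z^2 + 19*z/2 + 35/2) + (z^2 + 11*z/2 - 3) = 2*z^2 + 15*z + 29/2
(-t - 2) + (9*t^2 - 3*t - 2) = 9*t^2 - 4*t - 4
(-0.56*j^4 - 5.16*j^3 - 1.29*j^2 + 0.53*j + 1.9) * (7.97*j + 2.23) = -4.4632*j^5 - 42.374*j^4 - 21.7881*j^3 + 1.3474*j^2 + 16.3249*j + 4.237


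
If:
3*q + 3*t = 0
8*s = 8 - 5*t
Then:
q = -t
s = 1 - 5*t/8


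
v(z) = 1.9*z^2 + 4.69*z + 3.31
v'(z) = 3.8*z + 4.69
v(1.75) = 17.34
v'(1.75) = 11.34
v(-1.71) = 0.85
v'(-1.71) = -1.81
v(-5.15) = 29.55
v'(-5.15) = -14.88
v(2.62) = 28.64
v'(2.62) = 14.65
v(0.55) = 6.46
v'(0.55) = 6.78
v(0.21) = 4.38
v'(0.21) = 5.49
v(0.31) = 4.95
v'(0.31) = 5.87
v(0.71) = 7.60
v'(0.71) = 7.39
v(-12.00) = 220.63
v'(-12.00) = -40.91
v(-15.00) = 360.46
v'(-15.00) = -52.31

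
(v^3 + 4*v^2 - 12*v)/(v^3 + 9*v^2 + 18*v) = (v - 2)/(v + 3)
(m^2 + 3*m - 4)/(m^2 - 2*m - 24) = (m - 1)/(m - 6)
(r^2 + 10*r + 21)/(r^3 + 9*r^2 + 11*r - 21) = 1/(r - 1)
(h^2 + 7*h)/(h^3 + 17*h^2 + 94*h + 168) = h/(h^2 + 10*h + 24)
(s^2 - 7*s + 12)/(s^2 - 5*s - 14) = (-s^2 + 7*s - 12)/(-s^2 + 5*s + 14)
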